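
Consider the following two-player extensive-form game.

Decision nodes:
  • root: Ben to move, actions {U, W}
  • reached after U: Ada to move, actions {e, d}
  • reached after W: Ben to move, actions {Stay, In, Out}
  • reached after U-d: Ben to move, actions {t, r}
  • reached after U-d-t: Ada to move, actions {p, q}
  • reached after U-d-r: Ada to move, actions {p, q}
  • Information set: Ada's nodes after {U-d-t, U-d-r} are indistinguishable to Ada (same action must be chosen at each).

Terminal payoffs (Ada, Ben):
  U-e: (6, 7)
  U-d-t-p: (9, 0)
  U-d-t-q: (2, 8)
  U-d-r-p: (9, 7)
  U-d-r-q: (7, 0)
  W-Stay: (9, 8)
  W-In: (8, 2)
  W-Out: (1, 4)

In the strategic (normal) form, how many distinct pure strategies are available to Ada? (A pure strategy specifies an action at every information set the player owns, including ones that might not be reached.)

Ada owns the node after U with actions {e, d} — two choices.
Ada owns the information set {U-d-t, U-d-r} with actions {p, q} — two choices.
A pure strategy fixes one action at each information set independently, so the count is the product 2 × 2 = 4.
(For reference, Ben has 12 pure strategies, giving a 4×12 normal-form matrix.)

4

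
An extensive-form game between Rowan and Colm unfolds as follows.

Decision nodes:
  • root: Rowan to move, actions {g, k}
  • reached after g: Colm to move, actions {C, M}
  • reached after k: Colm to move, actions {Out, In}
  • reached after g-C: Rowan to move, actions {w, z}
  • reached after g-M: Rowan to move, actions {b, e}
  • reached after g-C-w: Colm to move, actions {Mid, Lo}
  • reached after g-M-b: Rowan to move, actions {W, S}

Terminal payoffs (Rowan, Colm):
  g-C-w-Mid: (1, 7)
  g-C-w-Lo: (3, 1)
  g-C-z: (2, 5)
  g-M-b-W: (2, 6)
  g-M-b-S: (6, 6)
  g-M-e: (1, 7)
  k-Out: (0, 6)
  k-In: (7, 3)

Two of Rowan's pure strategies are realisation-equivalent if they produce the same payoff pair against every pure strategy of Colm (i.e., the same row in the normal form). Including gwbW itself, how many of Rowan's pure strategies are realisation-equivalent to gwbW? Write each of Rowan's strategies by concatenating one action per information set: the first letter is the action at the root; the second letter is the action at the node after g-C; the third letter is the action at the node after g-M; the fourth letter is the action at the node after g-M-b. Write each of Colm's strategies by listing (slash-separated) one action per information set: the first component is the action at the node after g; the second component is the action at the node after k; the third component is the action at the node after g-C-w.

1

Row for gwbW (columns C/Out/Mid, C/Out/Lo, C/In/Mid, C/In/Lo, M/Out/Mid, M/Out/Lo, M/In/Mid, M/In/Lo): (1,7) (3,1) (1,7) (3,1) (2,6) (2,6) (2,6) (2,6).
Every one of Rowan's information sets is on the play path for some reply by Colm when Rowan follows gwbW.
Changing the action at any of them therefore changes at least one column, so only gwbW itself gives this row.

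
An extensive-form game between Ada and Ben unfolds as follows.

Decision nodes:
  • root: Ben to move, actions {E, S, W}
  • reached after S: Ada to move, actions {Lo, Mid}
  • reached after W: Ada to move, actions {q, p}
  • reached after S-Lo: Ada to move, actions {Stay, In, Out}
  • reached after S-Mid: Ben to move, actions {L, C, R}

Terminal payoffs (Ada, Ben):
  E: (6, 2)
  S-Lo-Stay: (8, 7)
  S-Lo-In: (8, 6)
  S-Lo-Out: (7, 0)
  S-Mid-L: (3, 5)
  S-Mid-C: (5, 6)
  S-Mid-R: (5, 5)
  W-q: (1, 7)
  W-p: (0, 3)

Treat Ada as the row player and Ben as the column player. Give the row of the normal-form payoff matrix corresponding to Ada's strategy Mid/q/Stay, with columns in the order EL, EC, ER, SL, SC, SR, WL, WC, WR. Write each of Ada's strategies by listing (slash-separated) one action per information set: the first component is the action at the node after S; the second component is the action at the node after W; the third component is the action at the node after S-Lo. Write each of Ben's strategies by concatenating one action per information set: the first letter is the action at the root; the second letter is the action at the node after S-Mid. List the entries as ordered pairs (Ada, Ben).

(6,2) (6,2) (6,2) (3,5) (5,6) (5,5) (1,7) (1,7) (1,7)

vs EL: Ben plays E → (6, 2)
vs EC: Ben plays E → (6, 2)
vs ER: Ben plays E → (6, 2)
vs SL: Ben plays S → Ada plays Mid at [S] → Ben plays L at [S-Mid] → (3, 5)
vs SC: Ben plays S → Ada plays Mid at [S] → Ben plays C at [S-Mid] → (5, 6)
vs SR: Ben plays S → Ada plays Mid at [S] → Ben plays R at [S-Mid] → (5, 5)
vs WL: Ben plays W → Ada plays q at [W] → (1, 7)
vs WC: Ben plays W → Ada plays q at [W] → (1, 7)
vs WR: Ben plays W → Ada plays q at [W] → (1, 7)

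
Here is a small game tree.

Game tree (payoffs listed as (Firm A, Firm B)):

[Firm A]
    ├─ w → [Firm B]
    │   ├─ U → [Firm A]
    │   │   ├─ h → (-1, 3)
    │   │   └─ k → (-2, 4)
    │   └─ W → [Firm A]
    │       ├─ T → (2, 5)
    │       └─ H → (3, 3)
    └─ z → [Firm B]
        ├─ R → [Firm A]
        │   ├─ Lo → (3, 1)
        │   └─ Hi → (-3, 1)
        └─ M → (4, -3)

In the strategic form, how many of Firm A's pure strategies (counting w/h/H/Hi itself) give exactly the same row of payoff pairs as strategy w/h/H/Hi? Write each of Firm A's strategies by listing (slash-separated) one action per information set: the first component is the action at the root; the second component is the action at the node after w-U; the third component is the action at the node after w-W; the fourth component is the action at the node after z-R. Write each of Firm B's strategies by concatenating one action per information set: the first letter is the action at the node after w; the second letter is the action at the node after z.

2

Row for w/h/H/Hi (columns UR, UM, WR, WM): (-1,3) (-1,3) (3,3) (3,3).
Under w/h/H/Hi, Firm A's choice at the node after z-R can never be reached regardless of what Firm B does, so varying those choices leaves every outcome unchanged.
Holding the reachable choices fixed and varying the unreachable one freely already gives 2 equivalent strategies.
No other strategy reproduces this row, so those 2 are the full class: w/h/H/Lo, w/h/H/Hi.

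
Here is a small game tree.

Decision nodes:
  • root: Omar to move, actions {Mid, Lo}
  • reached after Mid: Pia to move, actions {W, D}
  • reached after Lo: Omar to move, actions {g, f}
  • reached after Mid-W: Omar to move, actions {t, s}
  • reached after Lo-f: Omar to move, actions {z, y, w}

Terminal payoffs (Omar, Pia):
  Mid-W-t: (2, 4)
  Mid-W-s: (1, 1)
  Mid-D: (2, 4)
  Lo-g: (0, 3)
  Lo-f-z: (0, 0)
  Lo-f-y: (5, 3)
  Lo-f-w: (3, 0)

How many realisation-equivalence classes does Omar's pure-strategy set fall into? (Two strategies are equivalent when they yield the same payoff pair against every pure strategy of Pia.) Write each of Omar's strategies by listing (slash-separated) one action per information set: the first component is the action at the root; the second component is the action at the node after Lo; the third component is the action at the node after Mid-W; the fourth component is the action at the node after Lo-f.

6

Omar has 24 pure strategies: Mid/g/t/z, Mid/g/t/y, Mid/g/t/w, Mid/g/s/z, Mid/g/s/y, Mid/g/s/w, Mid/f/t/z, Mid/f/t/y, Mid/f/t/w, Mid/f/s/z, Mid/f/s/y, Mid/f/s/w, Lo/g/t/z, Lo/g/t/y, Lo/g/t/w, Lo/g/s/z, Lo/g/s/y, Lo/g/s/w, Lo/f/t/z, Lo/f/t/y, Lo/f/t/w, Lo/f/s/z, Lo/f/s/y, Lo/f/s/w. Columns: W, D.
{Mid/g/t/z, Mid/g/t/y, Mid/g/t/w, Mid/f/t/z, Mid/f/t/y, Mid/f/t/w} → row (2,4) (2,4)
{Mid/g/s/z, Mid/g/s/y, Mid/g/s/w, Mid/f/s/z, Mid/f/s/y, Mid/f/s/w} → row (1,1) (2,4)
{Lo/g/t/z, Lo/g/t/y, Lo/g/t/w, Lo/g/s/z, Lo/g/s/y, Lo/g/s/w} → row (0,3) (0,3)
{Lo/f/t/z, Lo/f/s/z} → row (0,0) (0,0)
{Lo/f/t/y, Lo/f/s/y} → row (5,3) (5,3)
{Lo/f/t/w, Lo/f/s/w} → row (3,0) (3,0)
That's 6 distinct rows out of 24 strategies.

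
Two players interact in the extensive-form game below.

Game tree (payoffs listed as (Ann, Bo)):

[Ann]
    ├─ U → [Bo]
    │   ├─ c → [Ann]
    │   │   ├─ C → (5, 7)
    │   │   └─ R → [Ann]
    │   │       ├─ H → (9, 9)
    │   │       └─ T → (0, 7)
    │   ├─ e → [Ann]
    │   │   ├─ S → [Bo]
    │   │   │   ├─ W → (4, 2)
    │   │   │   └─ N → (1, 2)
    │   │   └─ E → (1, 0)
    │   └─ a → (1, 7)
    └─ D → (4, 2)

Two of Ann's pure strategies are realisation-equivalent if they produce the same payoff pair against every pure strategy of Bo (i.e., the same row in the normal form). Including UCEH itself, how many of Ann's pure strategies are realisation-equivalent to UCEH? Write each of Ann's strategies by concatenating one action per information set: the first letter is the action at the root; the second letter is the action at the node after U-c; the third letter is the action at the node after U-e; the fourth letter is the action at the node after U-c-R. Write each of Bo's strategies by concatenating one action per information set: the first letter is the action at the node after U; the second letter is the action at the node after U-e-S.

2

Row for UCEH (columns cW, cN, eW, eN, aW, aN): (5,7) (5,7) (1,0) (1,0) (1,7) (1,7).
Under UCEH, Ann's choice at the node after U-c-R can never be reached regardless of what Bo does, so varying those choices leaves every outcome unchanged.
Holding the reachable choices fixed and varying the unreachable one freely already gives 2 equivalent strategies.
No other strategy reproduces this row, so those 2 are the full class: UCEH, UCET.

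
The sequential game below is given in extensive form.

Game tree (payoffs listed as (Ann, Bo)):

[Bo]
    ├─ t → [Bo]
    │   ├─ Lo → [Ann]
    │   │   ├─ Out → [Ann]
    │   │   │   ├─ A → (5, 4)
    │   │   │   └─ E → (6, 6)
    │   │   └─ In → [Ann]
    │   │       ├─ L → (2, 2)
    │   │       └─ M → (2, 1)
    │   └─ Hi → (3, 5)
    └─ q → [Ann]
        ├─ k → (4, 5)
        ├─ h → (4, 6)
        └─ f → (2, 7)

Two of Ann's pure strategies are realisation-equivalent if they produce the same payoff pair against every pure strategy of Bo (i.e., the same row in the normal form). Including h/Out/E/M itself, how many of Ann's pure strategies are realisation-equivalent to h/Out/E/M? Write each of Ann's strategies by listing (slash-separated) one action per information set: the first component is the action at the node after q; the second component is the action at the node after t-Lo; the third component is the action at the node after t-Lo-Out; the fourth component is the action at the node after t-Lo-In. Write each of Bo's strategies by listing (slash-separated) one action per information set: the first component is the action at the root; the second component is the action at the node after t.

2

Row for h/Out/E/M (columns t/Lo, t/Hi, q/Lo, q/Hi): (6,6) (3,5) (4,6) (4,6).
Under h/Out/E/M, Ann's choice at the node after t-Lo-In can never be reached regardless of what Bo does, so varying those choices leaves every outcome unchanged.
Holding the reachable choices fixed and varying the unreachable one freely already gives 2 equivalent strategies.
No other strategy reproduces this row, so those 2 are the full class: h/Out/E/L, h/Out/E/M.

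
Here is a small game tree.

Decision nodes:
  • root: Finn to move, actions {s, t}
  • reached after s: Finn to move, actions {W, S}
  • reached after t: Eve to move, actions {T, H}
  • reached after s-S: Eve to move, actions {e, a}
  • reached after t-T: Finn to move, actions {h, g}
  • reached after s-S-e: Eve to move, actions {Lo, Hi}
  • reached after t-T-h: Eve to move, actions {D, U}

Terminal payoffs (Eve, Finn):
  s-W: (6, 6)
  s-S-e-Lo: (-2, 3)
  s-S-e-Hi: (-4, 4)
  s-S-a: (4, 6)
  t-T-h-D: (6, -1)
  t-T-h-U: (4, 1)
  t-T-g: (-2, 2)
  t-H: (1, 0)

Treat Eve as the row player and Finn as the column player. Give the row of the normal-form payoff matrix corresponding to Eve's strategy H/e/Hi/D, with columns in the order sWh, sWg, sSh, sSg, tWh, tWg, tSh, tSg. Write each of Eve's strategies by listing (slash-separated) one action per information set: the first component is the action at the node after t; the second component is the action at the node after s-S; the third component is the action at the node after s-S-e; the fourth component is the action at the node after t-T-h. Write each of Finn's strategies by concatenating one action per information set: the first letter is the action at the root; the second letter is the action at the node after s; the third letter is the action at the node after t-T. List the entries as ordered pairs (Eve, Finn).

vs sWh: Finn plays s → Finn plays W at [s] → (6, 6)
vs sWg: Finn plays s → Finn plays W at [s] → (6, 6)
vs sSh: Finn plays s → Finn plays S at [s] → Eve plays e at [s-S] → Eve plays Hi at [s-S-e] → (-4, 4)
vs sSg: Finn plays s → Finn plays S at [s] → Eve plays e at [s-S] → Eve plays Hi at [s-S-e] → (-4, 4)
vs tWh: Finn plays t → Eve plays H at [t] → (1, 0)
vs tWg: Finn plays t → Eve plays H at [t] → (1, 0)
vs tSh: Finn plays t → Eve plays H at [t] → (1, 0)
vs tSg: Finn plays t → Eve plays H at [t] → (1, 0)

(6,6) (6,6) (-4,4) (-4,4) (1,0) (1,0) (1,0) (1,0)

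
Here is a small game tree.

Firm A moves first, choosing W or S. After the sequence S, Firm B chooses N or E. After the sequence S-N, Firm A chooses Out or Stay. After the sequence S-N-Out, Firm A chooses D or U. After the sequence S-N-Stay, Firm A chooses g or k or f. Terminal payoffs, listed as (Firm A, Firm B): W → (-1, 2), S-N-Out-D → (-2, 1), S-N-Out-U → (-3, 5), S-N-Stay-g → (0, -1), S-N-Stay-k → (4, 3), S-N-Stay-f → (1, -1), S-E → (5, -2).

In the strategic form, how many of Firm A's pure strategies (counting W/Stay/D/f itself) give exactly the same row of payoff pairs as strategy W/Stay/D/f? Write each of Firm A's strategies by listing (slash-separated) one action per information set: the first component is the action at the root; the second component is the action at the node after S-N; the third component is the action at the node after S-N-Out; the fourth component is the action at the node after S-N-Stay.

12

Row for W/Stay/D/f (columns N, E): (-1,2) (-1,2).
Under W/Stay/D/f, Firm A's choice at the node after S-N and at the node after S-N-Out and at the node after S-N-Stay can never be reached regardless of what Firm B does, so varying those choices leaves every outcome unchanged.
Holding the reachable choices fixed and varying the unreachable ones freely already gives 2 × 2 × 3 = 12 equivalent strategies.
No other strategy reproduces this row, so those 12 are the full class: W/Out/D/g, W/Out/D/k, W/Out/D/f, W/Out/U/g, W/Out/U/k, W/Out/U/f, W/Stay/D/g, W/Stay/D/k, W/Stay/D/f, W/Stay/U/g, W/Stay/U/k, W/Stay/U/f.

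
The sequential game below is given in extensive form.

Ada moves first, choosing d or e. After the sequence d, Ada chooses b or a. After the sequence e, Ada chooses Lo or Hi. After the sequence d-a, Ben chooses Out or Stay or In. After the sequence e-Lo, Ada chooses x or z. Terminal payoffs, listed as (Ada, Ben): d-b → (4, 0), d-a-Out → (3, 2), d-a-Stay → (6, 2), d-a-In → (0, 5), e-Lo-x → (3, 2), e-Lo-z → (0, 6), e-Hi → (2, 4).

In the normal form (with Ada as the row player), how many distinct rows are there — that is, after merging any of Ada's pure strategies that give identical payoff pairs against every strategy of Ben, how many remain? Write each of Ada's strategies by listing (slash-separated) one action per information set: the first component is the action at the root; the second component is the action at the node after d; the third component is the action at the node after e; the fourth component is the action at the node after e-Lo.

5

Ada has 16 pure strategies: d/b/Lo/x, d/b/Lo/z, d/b/Hi/x, d/b/Hi/z, d/a/Lo/x, d/a/Lo/z, d/a/Hi/x, d/a/Hi/z, e/b/Lo/x, e/b/Lo/z, e/b/Hi/x, e/b/Hi/z, e/a/Lo/x, e/a/Lo/z, e/a/Hi/x, e/a/Hi/z. Columns: Out, Stay, In.
{d/b/Lo/x, d/b/Lo/z, d/b/Hi/x, d/b/Hi/z} → row (4,0) (4,0) (4,0)
{d/a/Lo/x, d/a/Lo/z, d/a/Hi/x, d/a/Hi/z} → row (3,2) (6,2) (0,5)
{e/b/Lo/x, e/a/Lo/x} → row (3,2) (3,2) (3,2)
{e/b/Lo/z, e/a/Lo/z} → row (0,6) (0,6) (0,6)
{e/b/Hi/x, e/b/Hi/z, e/a/Hi/x, e/a/Hi/z} → row (2,4) (2,4) (2,4)
That's 5 distinct rows out of 16 strategies.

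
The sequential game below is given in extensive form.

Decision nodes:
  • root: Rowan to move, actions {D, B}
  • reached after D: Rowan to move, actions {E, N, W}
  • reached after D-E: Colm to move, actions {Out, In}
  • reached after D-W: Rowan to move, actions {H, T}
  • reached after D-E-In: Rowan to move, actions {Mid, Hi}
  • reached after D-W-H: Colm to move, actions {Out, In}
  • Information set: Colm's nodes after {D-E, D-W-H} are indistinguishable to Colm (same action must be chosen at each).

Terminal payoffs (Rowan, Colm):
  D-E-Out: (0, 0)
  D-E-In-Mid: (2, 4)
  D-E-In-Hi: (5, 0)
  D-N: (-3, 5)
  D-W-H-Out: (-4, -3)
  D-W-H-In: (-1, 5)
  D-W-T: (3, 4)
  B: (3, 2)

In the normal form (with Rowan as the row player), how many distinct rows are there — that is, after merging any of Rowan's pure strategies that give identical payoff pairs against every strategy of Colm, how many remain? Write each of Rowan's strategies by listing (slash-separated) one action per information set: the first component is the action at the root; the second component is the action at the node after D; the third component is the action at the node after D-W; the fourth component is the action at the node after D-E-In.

Rowan has 24 pure strategies: D/E/H/Mid, D/E/H/Hi, D/E/T/Mid, D/E/T/Hi, D/N/H/Mid, D/N/H/Hi, D/N/T/Mid, D/N/T/Hi, D/W/H/Mid, D/W/H/Hi, D/W/T/Mid, D/W/T/Hi, B/E/H/Mid, B/E/H/Hi, B/E/T/Mid, B/E/T/Hi, B/N/H/Mid, B/N/H/Hi, B/N/T/Mid, B/N/T/Hi, B/W/H/Mid, B/W/H/Hi, B/W/T/Mid, B/W/T/Hi. Columns: Out, In.
{D/E/H/Mid, D/E/T/Mid} → row (0,0) (2,4)
{D/E/H/Hi, D/E/T/Hi} → row (0,0) (5,0)
{D/N/H/Mid, D/N/H/Hi, D/N/T/Mid, D/N/T/Hi} → row (-3,5) (-3,5)
{D/W/H/Mid, D/W/H/Hi} → row (-4,-3) (-1,5)
{D/W/T/Mid, D/W/T/Hi} → row (3,4) (3,4)
{B/E/H/Mid, B/E/H/Hi, B/E/T/Mid, B/E/T/Hi, B/N/H/Mid, B/N/H/Hi, B/N/T/Mid, B/N/T/Hi, B/W/H/Mid, B/W/H/Hi, B/W/T/Mid, B/W/T/Hi} → row (3,2) (3,2)
That's 6 distinct rows out of 24 strategies.

6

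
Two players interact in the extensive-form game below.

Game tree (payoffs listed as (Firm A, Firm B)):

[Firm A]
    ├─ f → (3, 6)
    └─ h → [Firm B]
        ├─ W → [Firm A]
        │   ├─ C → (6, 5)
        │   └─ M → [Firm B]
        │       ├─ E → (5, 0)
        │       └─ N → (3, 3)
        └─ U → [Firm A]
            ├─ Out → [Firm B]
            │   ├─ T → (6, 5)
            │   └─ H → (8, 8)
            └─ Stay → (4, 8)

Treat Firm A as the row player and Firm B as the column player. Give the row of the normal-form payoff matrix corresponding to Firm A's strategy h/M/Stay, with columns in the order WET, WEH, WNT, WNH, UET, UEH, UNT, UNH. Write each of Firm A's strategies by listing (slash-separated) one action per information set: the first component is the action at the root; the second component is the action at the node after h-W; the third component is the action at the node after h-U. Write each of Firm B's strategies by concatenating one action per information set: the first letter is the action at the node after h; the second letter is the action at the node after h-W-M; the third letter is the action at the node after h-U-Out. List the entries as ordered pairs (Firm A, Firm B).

vs WET: Firm A plays h → Firm B plays W at [h] → Firm A plays M at [h-W] → Firm B plays E at [h-W-M] → (5, 0)
vs WEH: Firm A plays h → Firm B plays W at [h] → Firm A plays M at [h-W] → Firm B plays E at [h-W-M] → (5, 0)
vs WNT: Firm A plays h → Firm B plays W at [h] → Firm A plays M at [h-W] → Firm B plays N at [h-W-M] → (3, 3)
vs WNH: Firm A plays h → Firm B plays W at [h] → Firm A plays M at [h-W] → Firm B plays N at [h-W-M] → (3, 3)
vs UET: Firm A plays h → Firm B plays U at [h] → Firm A plays Stay at [h-U] → (4, 8)
vs UEH: Firm A plays h → Firm B plays U at [h] → Firm A plays Stay at [h-U] → (4, 8)
vs UNT: Firm A plays h → Firm B plays U at [h] → Firm A plays Stay at [h-U] → (4, 8)
vs UNH: Firm A plays h → Firm B plays U at [h] → Firm A plays Stay at [h-U] → (4, 8)

(5,0) (5,0) (3,3) (3,3) (4,8) (4,8) (4,8) (4,8)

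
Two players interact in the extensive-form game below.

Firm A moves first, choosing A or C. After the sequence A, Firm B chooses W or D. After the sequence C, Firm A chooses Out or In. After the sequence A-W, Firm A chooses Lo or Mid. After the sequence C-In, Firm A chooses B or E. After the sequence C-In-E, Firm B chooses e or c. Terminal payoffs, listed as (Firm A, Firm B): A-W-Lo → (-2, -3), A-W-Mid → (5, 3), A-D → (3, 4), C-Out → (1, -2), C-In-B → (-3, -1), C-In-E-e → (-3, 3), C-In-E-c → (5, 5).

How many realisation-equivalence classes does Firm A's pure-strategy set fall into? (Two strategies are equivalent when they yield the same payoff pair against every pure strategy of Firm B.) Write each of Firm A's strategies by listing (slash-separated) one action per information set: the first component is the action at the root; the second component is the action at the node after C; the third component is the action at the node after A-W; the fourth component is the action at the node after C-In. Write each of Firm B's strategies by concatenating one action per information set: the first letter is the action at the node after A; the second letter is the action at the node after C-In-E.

Firm A has 16 pure strategies: A/Out/Lo/B, A/Out/Lo/E, A/Out/Mid/B, A/Out/Mid/E, A/In/Lo/B, A/In/Lo/E, A/In/Mid/B, A/In/Mid/E, C/Out/Lo/B, C/Out/Lo/E, C/Out/Mid/B, C/Out/Mid/E, C/In/Lo/B, C/In/Lo/E, C/In/Mid/B, C/In/Mid/E. Columns: We, Wc, De, Dc.
{A/Out/Lo/B, A/Out/Lo/E, A/In/Lo/B, A/In/Lo/E} → row (-2,-3) (-2,-3) (3,4) (3,4)
{A/Out/Mid/B, A/Out/Mid/E, A/In/Mid/B, A/In/Mid/E} → row (5,3) (5,3) (3,4) (3,4)
{C/Out/Lo/B, C/Out/Lo/E, C/Out/Mid/B, C/Out/Mid/E} → row (1,-2) (1,-2) (1,-2) (1,-2)
{C/In/Lo/B, C/In/Mid/B} → row (-3,-1) (-3,-1) (-3,-1) (-3,-1)
{C/In/Lo/E, C/In/Mid/E} → row (-3,3) (5,5) (-3,3) (5,5)
That's 5 distinct rows out of 16 strategies.

5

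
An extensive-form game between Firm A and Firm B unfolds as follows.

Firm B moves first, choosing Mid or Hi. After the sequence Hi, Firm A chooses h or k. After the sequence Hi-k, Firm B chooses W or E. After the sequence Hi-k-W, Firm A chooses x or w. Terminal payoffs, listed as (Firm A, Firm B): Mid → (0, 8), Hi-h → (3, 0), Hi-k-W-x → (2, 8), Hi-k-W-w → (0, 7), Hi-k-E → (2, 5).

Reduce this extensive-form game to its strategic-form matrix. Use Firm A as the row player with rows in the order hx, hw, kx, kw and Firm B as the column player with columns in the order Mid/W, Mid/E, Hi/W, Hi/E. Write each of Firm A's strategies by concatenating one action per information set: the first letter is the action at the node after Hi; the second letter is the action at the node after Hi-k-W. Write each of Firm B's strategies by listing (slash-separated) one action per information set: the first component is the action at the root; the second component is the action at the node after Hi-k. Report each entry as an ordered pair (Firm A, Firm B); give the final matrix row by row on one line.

hx: (0,8) (0,8) (3,0) (3,0) | hw: (0,8) (0,8) (3,0) (3,0) | kx: (0,8) (0,8) (2,8) (2,5) | kw: (0,8) (0,8) (0,7) (2,5)

        Mid/W    Mid/E     Hi/W     Hi/E
  hx    (0,8)    (0,8)    (3,0)    (3,0)
  hw    (0,8)    (0,8)    (3,0)    (3,0)
  kx    (0,8)    (0,8)    (2,8)    (2,5)
  kw    (0,8)    (0,8)    (0,7)    (2,5)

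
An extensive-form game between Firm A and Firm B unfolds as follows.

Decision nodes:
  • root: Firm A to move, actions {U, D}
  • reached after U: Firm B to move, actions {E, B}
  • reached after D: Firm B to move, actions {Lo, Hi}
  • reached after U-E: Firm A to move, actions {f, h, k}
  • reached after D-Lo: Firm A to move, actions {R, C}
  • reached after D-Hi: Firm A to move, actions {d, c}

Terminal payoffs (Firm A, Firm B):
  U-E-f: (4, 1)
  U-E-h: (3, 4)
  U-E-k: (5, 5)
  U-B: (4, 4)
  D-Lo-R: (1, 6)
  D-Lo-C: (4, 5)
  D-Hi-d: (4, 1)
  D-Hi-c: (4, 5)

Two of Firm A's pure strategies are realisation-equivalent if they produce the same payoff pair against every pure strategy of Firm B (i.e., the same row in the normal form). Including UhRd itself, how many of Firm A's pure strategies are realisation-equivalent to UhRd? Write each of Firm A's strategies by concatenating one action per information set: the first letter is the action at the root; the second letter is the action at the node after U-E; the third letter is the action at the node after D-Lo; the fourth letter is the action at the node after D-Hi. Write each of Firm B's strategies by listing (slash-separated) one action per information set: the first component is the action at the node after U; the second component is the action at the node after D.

4

Row for UhRd (columns E/Lo, E/Hi, B/Lo, B/Hi): (3,4) (3,4) (4,4) (4,4).
Under UhRd, Firm A's choice at the node after D-Lo and at the node after D-Hi can never be reached regardless of what Firm B does, so varying those choices leaves every outcome unchanged.
Holding the reachable choices fixed and varying the unreachable ones freely already gives 2 × 2 = 4 equivalent strategies.
No other strategy reproduces this row, so those 4 are the full class: UhRd, UhRc, UhCd, UhCc.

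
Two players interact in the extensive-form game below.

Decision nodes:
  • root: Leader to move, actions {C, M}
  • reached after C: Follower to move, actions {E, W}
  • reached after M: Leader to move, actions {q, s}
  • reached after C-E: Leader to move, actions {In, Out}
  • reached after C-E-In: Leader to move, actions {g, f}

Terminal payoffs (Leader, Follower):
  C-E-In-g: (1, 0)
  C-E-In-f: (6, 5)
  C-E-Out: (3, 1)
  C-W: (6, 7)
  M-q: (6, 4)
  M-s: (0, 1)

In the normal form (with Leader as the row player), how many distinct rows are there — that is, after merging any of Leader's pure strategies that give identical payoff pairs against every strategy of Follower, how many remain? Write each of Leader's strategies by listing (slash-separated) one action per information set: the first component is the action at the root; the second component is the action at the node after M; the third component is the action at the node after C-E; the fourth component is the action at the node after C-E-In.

5

Leader has 16 pure strategies: C/q/In/g, C/q/In/f, C/q/Out/g, C/q/Out/f, C/s/In/g, C/s/In/f, C/s/Out/g, C/s/Out/f, M/q/In/g, M/q/In/f, M/q/Out/g, M/q/Out/f, M/s/In/g, M/s/In/f, M/s/Out/g, M/s/Out/f. Columns: E, W.
{C/q/In/g, C/s/In/g} → row (1,0) (6,7)
{C/q/In/f, C/s/In/f} → row (6,5) (6,7)
{C/q/Out/g, C/q/Out/f, C/s/Out/g, C/s/Out/f} → row (3,1) (6,7)
{M/q/In/g, M/q/In/f, M/q/Out/g, M/q/Out/f} → row (6,4) (6,4)
{M/s/In/g, M/s/In/f, M/s/Out/g, M/s/Out/f} → row (0,1) (0,1)
That's 5 distinct rows out of 16 strategies.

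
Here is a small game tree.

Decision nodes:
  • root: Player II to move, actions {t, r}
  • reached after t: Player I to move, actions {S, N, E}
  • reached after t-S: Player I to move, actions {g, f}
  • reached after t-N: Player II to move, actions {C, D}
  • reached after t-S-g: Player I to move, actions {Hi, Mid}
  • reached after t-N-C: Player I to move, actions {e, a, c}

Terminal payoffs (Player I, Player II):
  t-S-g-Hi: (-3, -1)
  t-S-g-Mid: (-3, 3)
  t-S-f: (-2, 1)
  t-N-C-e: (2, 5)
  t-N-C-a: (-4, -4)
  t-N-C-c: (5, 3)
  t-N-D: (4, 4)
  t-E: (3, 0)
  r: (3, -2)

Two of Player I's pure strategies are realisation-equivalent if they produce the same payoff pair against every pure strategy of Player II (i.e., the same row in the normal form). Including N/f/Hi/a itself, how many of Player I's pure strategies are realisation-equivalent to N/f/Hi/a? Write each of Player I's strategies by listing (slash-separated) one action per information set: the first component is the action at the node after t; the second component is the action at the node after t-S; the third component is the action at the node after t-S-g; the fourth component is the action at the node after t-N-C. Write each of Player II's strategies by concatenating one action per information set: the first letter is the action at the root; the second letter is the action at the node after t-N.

Row for N/f/Hi/a (columns tC, tD, rC, rD): (-4,-4) (4,4) (3,-2) (3,-2).
Under N/f/Hi/a, Player I's choice at the node after t-S and at the node after t-S-g can never be reached regardless of what Player II does, so varying those choices leaves every outcome unchanged.
Holding the reachable choices fixed and varying the unreachable ones freely already gives 2 × 2 = 4 equivalent strategies.
No other strategy reproduces this row, so those 4 are the full class: N/g/Hi/a, N/g/Mid/a, N/f/Hi/a, N/f/Mid/a.

4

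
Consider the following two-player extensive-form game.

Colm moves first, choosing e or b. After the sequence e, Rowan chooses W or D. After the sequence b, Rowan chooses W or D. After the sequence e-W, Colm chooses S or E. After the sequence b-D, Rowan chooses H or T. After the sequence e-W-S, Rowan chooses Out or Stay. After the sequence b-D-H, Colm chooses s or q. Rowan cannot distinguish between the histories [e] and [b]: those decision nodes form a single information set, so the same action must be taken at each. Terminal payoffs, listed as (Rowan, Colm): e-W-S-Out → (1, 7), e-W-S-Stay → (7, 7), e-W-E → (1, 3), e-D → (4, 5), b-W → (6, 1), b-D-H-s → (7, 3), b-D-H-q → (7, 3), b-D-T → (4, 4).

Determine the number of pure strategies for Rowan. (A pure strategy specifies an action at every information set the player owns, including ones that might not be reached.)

Rowan owns the information set {e, b} with actions {W, D} — two choices.
Rowan owns the node after b-D with actions {H, T} — two choices.
Rowan owns the node after e-W-S with actions {Out, Stay} — two choices.
A pure strategy fixes one action at each information set independently, so the count is the product 2 × 2 × 2 = 8.
(For reference, Colm has 8 pure strategies, giving a 8×8 normal-form matrix.)

8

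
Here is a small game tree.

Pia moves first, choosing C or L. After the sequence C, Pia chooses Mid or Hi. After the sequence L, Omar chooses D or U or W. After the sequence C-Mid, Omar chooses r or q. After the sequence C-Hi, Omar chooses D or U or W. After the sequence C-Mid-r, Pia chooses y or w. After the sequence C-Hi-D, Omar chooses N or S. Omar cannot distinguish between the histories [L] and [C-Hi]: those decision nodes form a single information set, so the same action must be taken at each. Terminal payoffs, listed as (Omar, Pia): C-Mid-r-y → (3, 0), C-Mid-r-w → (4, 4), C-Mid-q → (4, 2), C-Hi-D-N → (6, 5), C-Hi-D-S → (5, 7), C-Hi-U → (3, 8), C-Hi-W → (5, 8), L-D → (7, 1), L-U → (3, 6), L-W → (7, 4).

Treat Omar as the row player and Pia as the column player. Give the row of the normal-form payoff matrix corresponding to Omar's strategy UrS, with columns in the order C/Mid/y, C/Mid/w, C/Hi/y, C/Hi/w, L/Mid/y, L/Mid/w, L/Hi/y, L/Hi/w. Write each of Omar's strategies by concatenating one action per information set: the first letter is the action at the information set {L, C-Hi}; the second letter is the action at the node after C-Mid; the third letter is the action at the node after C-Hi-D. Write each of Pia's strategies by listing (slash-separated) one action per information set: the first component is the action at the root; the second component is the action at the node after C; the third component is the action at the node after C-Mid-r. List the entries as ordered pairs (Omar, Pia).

vs C/Mid/y: Pia plays C → Pia plays Mid at [C] → Omar plays r at [C-Mid] → Pia plays y at [C-Mid-r] → (3, 0)
vs C/Mid/w: Pia plays C → Pia plays Mid at [C] → Omar plays r at [C-Mid] → Pia plays w at [C-Mid-r] → (4, 4)
vs C/Hi/y: Pia plays C → Pia plays Hi at [C] → Omar plays U at [C-Hi] → (3, 8)
vs C/Hi/w: Pia plays C → Pia plays Hi at [C] → Omar plays U at [C-Hi] → (3, 8)
vs L/Mid/y: Pia plays L → Omar plays U at [L] → (3, 6)
vs L/Mid/w: Pia plays L → Omar plays U at [L] → (3, 6)
vs L/Hi/y: Pia plays L → Omar plays U at [L] → (3, 6)
vs L/Hi/w: Pia plays L → Omar plays U at [L] → (3, 6)

(3,0) (4,4) (3,8) (3,8) (3,6) (3,6) (3,6) (3,6)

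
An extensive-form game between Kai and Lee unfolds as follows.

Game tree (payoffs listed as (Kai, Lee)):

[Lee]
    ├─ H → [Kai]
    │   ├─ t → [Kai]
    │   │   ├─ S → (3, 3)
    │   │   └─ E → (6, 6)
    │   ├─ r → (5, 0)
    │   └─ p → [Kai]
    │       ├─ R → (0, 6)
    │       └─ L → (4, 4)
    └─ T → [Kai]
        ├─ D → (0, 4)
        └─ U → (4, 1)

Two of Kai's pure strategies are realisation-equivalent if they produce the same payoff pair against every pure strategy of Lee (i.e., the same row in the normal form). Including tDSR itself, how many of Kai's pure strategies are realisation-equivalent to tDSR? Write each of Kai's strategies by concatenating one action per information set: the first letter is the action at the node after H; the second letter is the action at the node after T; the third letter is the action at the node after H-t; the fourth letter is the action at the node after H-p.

2

Row for tDSR (columns H, T): (3,3) (0,4).
Under tDSR, Kai's choice at the node after H-p can never be reached regardless of what Lee does, so varying those choices leaves every outcome unchanged.
Holding the reachable choices fixed and varying the unreachable one freely already gives 2 equivalent strategies.
No other strategy reproduces this row, so those 2 are the full class: tDSR, tDSL.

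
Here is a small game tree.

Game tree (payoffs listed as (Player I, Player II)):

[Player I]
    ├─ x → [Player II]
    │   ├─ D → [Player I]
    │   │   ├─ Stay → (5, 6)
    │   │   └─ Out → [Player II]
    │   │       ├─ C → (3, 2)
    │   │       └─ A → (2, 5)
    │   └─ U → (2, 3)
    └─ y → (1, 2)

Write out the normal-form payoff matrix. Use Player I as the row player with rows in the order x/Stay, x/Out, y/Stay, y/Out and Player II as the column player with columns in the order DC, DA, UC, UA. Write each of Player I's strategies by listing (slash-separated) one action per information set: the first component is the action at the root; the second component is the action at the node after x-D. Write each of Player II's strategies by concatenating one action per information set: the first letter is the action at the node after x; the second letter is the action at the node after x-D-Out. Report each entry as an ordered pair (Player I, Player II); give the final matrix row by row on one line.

Row x/Stay: DC→(5,6), DA→(5,6), UC→(2,3), UA→(2,3)
Row x/Out: DC→(3,2), DA→(2,5), UC→(2,3), UA→(2,3)
Row y/Stay: DC→(1,2), DA→(1,2), UC→(1,2), UA→(1,2)
Row y/Out: DC→(1,2), DA→(1,2), UC→(1,2), UA→(1,2)

x/Stay: (5,6) (5,6) (2,3) (2,3) | x/Out: (3,2) (2,5) (2,3) (2,3) | y/Stay: (1,2) (1,2) (1,2) (1,2) | y/Out: (1,2) (1,2) (1,2) (1,2)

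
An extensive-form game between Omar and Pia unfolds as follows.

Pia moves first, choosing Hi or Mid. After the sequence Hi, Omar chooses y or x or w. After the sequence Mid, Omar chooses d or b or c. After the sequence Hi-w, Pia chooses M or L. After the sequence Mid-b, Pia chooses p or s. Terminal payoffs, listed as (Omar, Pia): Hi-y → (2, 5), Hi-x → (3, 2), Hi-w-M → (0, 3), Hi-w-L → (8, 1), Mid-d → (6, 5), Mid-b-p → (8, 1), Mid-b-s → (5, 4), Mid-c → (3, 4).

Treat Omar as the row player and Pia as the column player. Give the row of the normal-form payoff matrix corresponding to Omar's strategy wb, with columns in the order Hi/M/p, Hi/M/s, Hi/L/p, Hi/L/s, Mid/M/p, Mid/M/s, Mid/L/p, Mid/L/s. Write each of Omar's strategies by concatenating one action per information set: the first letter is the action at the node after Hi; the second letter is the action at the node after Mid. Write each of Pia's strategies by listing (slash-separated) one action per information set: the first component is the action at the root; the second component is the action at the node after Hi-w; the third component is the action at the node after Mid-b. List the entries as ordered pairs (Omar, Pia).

vs Hi/M/p: Pia plays Hi → Omar plays w at [Hi] → Pia plays M at [Hi-w] → (0, 3)
vs Hi/M/s: Pia plays Hi → Omar plays w at [Hi] → Pia plays M at [Hi-w] → (0, 3)
vs Hi/L/p: Pia plays Hi → Omar plays w at [Hi] → Pia plays L at [Hi-w] → (8, 1)
vs Hi/L/s: Pia plays Hi → Omar plays w at [Hi] → Pia plays L at [Hi-w] → (8, 1)
vs Mid/M/p: Pia plays Mid → Omar plays b at [Mid] → Pia plays p at [Mid-b] → (8, 1)
vs Mid/M/s: Pia plays Mid → Omar plays b at [Mid] → Pia plays s at [Mid-b] → (5, 4)
vs Mid/L/p: Pia plays Mid → Omar plays b at [Mid] → Pia plays p at [Mid-b] → (8, 1)
vs Mid/L/s: Pia plays Mid → Omar plays b at [Mid] → Pia plays s at [Mid-b] → (5, 4)

(0,3) (0,3) (8,1) (8,1) (8,1) (5,4) (8,1) (5,4)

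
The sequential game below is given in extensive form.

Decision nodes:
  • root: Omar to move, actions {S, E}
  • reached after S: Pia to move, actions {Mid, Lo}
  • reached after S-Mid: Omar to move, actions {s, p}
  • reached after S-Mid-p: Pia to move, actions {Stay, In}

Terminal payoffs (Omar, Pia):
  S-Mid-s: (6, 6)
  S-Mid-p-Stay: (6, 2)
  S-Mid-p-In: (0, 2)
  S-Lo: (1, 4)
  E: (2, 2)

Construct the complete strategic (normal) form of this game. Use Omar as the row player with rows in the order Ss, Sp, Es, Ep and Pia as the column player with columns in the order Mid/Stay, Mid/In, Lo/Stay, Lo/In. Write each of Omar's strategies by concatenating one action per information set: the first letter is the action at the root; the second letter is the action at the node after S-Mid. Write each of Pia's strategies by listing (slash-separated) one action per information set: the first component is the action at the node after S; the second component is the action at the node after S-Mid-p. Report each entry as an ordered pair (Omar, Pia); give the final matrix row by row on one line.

      Mid/Stay   Mid/In  Lo/Stay    Lo/In
  Ss    (6,6)    (6,6)    (1,4)    (1,4)
  Sp    (6,2)    (0,2)    (1,4)    (1,4)
  Es    (2,2)    (2,2)    (2,2)    (2,2)
  Ep    (2,2)    (2,2)    (2,2)    (2,2)

Ss: (6,6) (6,6) (1,4) (1,4) | Sp: (6,2) (0,2) (1,4) (1,4) | Es: (2,2) (2,2) (2,2) (2,2) | Ep: (2,2) (2,2) (2,2) (2,2)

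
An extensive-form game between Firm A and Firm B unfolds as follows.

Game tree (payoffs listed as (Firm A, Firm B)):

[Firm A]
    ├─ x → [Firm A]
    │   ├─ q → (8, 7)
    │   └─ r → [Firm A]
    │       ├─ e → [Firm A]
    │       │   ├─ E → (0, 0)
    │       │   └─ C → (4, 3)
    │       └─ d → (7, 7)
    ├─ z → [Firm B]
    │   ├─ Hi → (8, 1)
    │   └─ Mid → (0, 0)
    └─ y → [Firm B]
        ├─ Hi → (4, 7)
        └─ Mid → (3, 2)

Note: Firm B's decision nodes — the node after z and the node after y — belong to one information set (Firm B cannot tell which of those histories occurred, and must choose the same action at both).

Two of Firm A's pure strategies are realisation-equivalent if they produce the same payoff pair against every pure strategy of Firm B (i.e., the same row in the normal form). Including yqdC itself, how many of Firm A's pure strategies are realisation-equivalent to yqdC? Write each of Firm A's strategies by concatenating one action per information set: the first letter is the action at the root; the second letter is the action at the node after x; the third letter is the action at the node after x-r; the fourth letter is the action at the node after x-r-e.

Row for yqdC (columns Hi, Mid): (4,7) (3,2).
Under yqdC, Firm A's choice at the node after x and at the node after x-r and at the node after x-r-e can never be reached regardless of what Firm B does, so varying those choices leaves every outcome unchanged.
Holding the reachable choices fixed and varying the unreachable ones freely already gives 2 × 2 × 2 = 8 equivalent strategies.
No other strategy reproduces this row, so those 8 are the full class: yqeE, yqeC, yqdE, yqdC, yreE, yreC, yrdE, yrdC.

8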